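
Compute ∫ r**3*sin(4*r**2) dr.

-r**2*cos(4*r**2)/8 + sin(4*r**2)/32 + C

Let u = r², du = 2r dr; rewrite as (1/2)∫ u^1·sin(4u) du.
Now integrate by parts 1 time.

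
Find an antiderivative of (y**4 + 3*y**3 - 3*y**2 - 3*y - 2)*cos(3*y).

Use integration by parts with u = y**4 + 3*y**3 - 3*y**2 - 3*y - 2, dv = cos(3*y) dy, so v = sin(3*y)/3.
Apply parts 4 times (tabular method): alternate signs, differentiate u down to 0, integrate dv up.

y**4*sin(3*y)/3 + y**3*sin(3*y) + 4*y**3*cos(3*y)/9 - 13*y**2*sin(3*y)/9 + y**2*cos(3*y) - 5*y*sin(3*y)/3 - 26*y*cos(3*y)/27 - 28*sin(3*y)/81 - 5*cos(3*y)/9 + C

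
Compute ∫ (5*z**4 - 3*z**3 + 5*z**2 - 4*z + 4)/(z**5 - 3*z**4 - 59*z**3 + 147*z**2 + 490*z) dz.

2*log(z)/245 + 11197*log(z - 7)/1764 - 953*log(z - 5)/280 - 68*log(z + 2)/315 + 4437*log(z + 7)/1960 + C

Factor the denominator: z*(z - 7)*(z - 5)*(z + 2)*(z + 7).
Partial-fraction decomposition: 4437/(1960*(z + 7)) - 68/(315*(z + 2)) - 953/(280*(z - 5)) + 11197/(1764*(z - 7)) + 2/(245*z).
Integrate each term: A/(z−a) contributes A·log|z−a|.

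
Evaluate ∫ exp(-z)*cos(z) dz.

Let I denote the integral. Integrate by parts with u = cos(z), dv = exp(-z) dz, so v = -exp(-z): I = -exp(-z)*cos(z) − ∫ exp(-z)*sin(z) dz.
Apply parts again with u = sin(z), dv = exp(-z) dz: ∫ exp(-z)*sin(z) dz = -exp(-z)*sin(z) + I. Substituting back brings back I: I = exp(-z)*sin(z) - exp(-z)*cos(z) − I.
Solving for I: (1 + 1)·I equals the remaining terms, so I = (1/2)·(exp(-z)*sin(z) - exp(-z)*cos(z)).

exp(-z)*sin(z)/2 - exp(-z)*cos(z)/2 + C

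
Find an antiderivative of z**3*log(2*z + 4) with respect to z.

Use integration by parts with u = log(2*z + 4), dv = z**3 dz.
Then du = 2/(2*z + 4) dz and v = z**4/4.

z**4*log(2*z + 4)/4 - z**4/16 + z**3/6 - z**2/2 + 2*z - 4*log(z + 2) + C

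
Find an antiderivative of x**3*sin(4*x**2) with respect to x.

Let u = x², du = 2x dx; rewrite as (1/2)∫ u^1·sin(4u) du.
Now integrate by parts 1 time.

-x**2*cos(4*x**2)/8 + sin(4*x**2)/32 + C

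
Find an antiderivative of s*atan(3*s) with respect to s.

Use integration by parts with u = arctan(3*s), dv = s ds.
Then du = 3/(9*s**2 + 1) ds.

s**2*atan(3*s)/2 - s/6 + atan(3*s)/18 + C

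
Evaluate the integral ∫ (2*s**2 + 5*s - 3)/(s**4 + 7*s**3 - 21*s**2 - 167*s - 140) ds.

log(s + 1)/18 - 5*log(s + 7)/18 + log(s**2 - s - 20)/9 + C

Factor the denominator: (s - 5)*(s + 1)*(s + 4)*(s + 7).
Partial-fraction decomposition: -5/(18*(s + 7)) + 1/(9*(s + 4)) + 1/(18*(s + 1)) + 1/(9*(s - 5)).
Integrate each term: A/(s−a) contributes A·log|s−a|.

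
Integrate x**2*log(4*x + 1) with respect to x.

Use integration by parts with u = log(4*x + 1), dv = x**2 dx.
Then du = 4/(4*x + 1) dx and v = x**3/3.

x**3*log(4*x + 1)/3 - x**3/9 + x**2/24 - x/48 + log(4*x + 1)/192 + C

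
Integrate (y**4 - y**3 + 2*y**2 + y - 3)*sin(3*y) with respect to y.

Use integration by parts with u = y**4 - y**3 + 2*y**2 + y - 3, dv = sin(3*y) dy, so v = -cos(3*y)/3.
Apply parts 4 times (tabular method): alternate signs, differentiate u down to 0, integrate dv up.

-y**4*cos(3*y)/3 + 4*y**3*sin(3*y)/9 + y**3*cos(3*y)/3 - y**2*sin(3*y)/3 - 2*y**2*cos(3*y)/9 + 4*y*sin(3*y)/27 - 5*y*cos(3*y)/9 + 5*sin(3*y)/27 + 85*cos(3*y)/81 + C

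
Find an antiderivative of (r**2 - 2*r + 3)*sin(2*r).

Use integration by parts with u = r**2 - 2*r + 3, dv = sin(2*r) dr, so v = -cos(2*r)/2.
Apply parts 2 times (tabular method): alternate signs, differentiate u down to 0, integrate dv up.

-r**2*cos(2*r)/2 + r*sin(2*r)/2 + r*cos(2*r) - sin(2*r)/2 - 5*cos(2*r)/4 + C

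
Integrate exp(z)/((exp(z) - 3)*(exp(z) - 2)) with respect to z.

log(exp(z) - 3) - log(exp(z) - 2) + C

Let u = e^z, du = e^z dz.
The integral becomes ∫ du/((u-3)(u-2)); decompose into partial fractions.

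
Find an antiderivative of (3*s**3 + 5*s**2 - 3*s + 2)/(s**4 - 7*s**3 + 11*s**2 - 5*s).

-2*log(s)/5 + 487*log(s - 5)/80 - 43*log(s - 1)/16 + 7/(4*s - 4) + C

Factor the denominator: s*(s - 5)*(s - 1)**2.
Partial-fraction decomposition: -43/(16*(s - 1)) - 7/(4*(s - 1)**2) + 487/(80*(s - 5)) - 2/(5*s).
Integrate each term; A/(s−a) gives A·log|s−a|; A/(s−a)² gives −A/(s−a).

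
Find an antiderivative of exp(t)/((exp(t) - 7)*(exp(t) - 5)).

Let u = e^t, du = e^t dt.
The integral becomes ∫ du/((u-5)(u-7)); decompose into partial fractions.

log(exp(t) - 7)/2 - log(exp(t) - 5)/2 + C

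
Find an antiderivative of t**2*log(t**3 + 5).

Let u = t**3 + 5, so du = (3*t**2) dt.
The integral becomes (1/3)·∫ log(u) du; integrate by parts with u′=log(u), dv′=du.

t**3*log(t**3 + 5)/3 - t**3/3 + 5*log(t**3 + 5)/3 + C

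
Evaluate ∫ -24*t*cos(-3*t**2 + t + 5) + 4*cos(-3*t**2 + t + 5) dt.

Let u = 3*t**2 - t - 5, so du = (6*t - 1) dt.
Rewriting, the integral becomes -4·∫ cos(u) du = -4·sin(u).
Substituting back, u = 3*t**2 - t - 5.

4*sin(-3*t**2 + t + 5) + C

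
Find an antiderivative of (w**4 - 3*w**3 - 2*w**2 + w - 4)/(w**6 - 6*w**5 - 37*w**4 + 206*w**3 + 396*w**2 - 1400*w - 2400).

289*log(w - 6)/704 - 201*log(w - 5)/490 + 4*log(w - 4)/81 + 4735*log(w + 2)/84672 - 941*log(w + 5)/8910 + 13/(504*w + 1008) + C

Factor the denominator: (w - 6)*(w - 5)*(w - 4)*(w + 2)**2*(w + 5).
Partial-fraction decomposition: -941/(8910*(w + 5)) + 4735/(84672*(w + 2)) - 13/(504*(w + 2)**2) + 4/(81*(w - 4)) - 201/(490*(w - 5)) + 289/(704*(w - 6)).
Integrate each term; A/(w−a) gives A·log|w−a|; A/(w−a)² gives −A/(w−a).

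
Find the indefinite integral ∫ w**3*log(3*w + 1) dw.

Use integration by parts with u = log(3*w + 1), dv = w**3 dw.
Then du = 3/(3*w + 1) dw and v = w**4/4.

w**4*log(3*w + 1)/4 - w**4/16 + w**3/36 - w**2/72 + w/108 - log(3*w + 1)/324 + C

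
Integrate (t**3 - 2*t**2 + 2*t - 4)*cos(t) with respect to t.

Use integration by parts with u = t**3 - 2*t**2 + 2*t - 4, dv = cos(t) dt, so v = sin(t).
Apply parts 3 times (tabular method): alternate signs, differentiate u down to 0, integrate dv up.

t**3*sin(t) - 2*t**2*sin(t) + 3*t**2*cos(t) - 4*t*sin(t) - 4*t*cos(t) - 4*cos(t) + C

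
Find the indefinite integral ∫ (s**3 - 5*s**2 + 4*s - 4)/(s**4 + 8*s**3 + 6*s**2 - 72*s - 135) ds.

Factor the denominator: (s - 3)*(s + 3)**2*(s + 5).
Partial-fraction decomposition: 137/(16*(s + 5)) - 271/(36*(s + 3)) + 22/(3*(s + 3)**2) - 5/(144*(s - 3)).
Integrate each term; A/(s−a) gives A·log|s−a|; A/(s−a)² gives −A/(s−a).

-5*log(s - 3)/144 - 271*log(s + 3)/36 + 137*log(s + 5)/16 - 22/(3*s + 9) + C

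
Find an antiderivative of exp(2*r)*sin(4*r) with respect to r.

Let I denote the integral. Integrate by parts with u = sin(4*r), dv = exp(2*r) dr, so v = exp(2*r)/2: I = exp(2*r)*sin(4*r)/2 − 2·∫ exp(2*r)*cos(4*r) dr.
Apply parts again with u = cos(4*r), dv = exp(2*r) dr: ∫ exp(2*r)*cos(4*r) dr = exp(2*r)*cos(4*r)/2 + 2·I. Substituting back brings back I: I = exp(2*r)*sin(4*r)/2 - exp(2*r)*cos(4*r) − 4·I.
Solving for I: (1 + 4)·I equals the remaining terms, so I = (1/5)·(exp(2*r)*sin(4*r)/2 - exp(2*r)*cos(4*r)).

exp(2*r)*sin(4*r)/10 - exp(2*r)*cos(4*r)/5 + C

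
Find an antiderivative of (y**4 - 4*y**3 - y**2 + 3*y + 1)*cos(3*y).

Use integration by parts with u = y**4 - 4*y**3 - y**2 + 3*y + 1, dv = cos(3*y) dy, so v = sin(3*y)/3.
Apply parts 4 times (tabular method): alternate signs, differentiate u down to 0, integrate dv up.

y**4*sin(3*y)/3 - 4*y**3*sin(3*y)/3 + 4*y**3*cos(3*y)/9 - 7*y**2*sin(3*y)/9 - 4*y**2*cos(3*y)/3 + 17*y*sin(3*y)/9 - 14*y*cos(3*y)/27 + 41*sin(3*y)/81 + 17*cos(3*y)/27 + C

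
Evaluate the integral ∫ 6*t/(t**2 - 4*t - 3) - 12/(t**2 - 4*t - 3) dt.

3*log(t**2 - 4*t - 3) + C

Let u = t**2 - 4*t - 3, so du = (2*t - 4) dt.
Rewriting, the integral becomes 3·∫ 1/u du = 3·log(u).
Substituting back, u = t**2 - 4*t - 3.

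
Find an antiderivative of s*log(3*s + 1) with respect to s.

s**2*log(3*s + 1)/2 - s**2/4 + s/6 - log(3*s + 1)/18 + C

Use integration by parts with u = log(3*s + 1), dv = s ds.
Then du = 3/(3*s + 1) ds and v = s**2/2.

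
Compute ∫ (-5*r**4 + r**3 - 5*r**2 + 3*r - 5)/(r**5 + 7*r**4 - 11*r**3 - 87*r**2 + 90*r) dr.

-log(r)/18 - 419*log(r - 3)/432 + 11*log(r - 1)/84 + 679*log(r + 5)/48 - 6899*log(r + 6)/378 + C

Factor the denominator: r*(r - 3)*(r - 1)*(r + 5)*(r + 6).
Partial-fraction decomposition: -6899/(378*(r + 6)) + 679/(48*(r + 5)) + 11/(84*(r - 1)) - 419/(432*(r - 3)) - 1/(18*r).
Integrate each term: A/(r−a) contributes A·log|r−a|.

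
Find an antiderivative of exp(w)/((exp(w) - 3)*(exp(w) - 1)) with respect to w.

Let u = e^w, du = e^w dw.
The integral becomes ∫ du/((u-1)(u-3)); decompose into partial fractions.

log(exp(w) - 3)/2 - log(exp(w) - 1)/2 + C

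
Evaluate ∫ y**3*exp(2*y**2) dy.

(2*y**2 - 1)*exp(2*y**2)/8 + C

Let u = y², du = 2y dy; rewrite as (1/2)∫ u^1·exp(2u) du.
Now integrate by parts 1 time.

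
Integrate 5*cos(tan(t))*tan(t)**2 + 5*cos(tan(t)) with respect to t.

5*sin(tan(t)) + C

Let u = tan(t), so du = (tan(t)**2 + 1) dt.
Rewriting, the integral becomes 5·∫ cos(u) du = 5·sin(u).
Substituting back, u = tan(t).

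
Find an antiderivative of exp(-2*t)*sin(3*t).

Let I denote the integral. Integrate by parts with u = sin(3*t), dv = exp(-2*t) dt, so v = -exp(-2*t)/2: I = -exp(-2*t)*sin(3*t)/2 + (3/2)·∫ exp(-2*t)*cos(3*t) dt.
Apply parts again with u = cos(3*t), dv = exp(-2*t) dt: ∫ exp(-2*t)*cos(3*t) dt = -exp(-2*t)*cos(3*t)/2 − (3/2)·I. Substituting back brings back I: I = -exp(-2*t)*sin(3*t)/2 - 3*exp(-2*t)*cos(3*t)/4 − (9/4)·I.
Solving for I: (1 + 9/4)·I equals the remaining terms, so I = (4/13)·(-exp(-2*t)*sin(3*t)/2 - 3*exp(-2*t)*cos(3*t)/4).

-2*exp(-2*t)*sin(3*t)/13 - 3*exp(-2*t)*cos(3*t)/13 + C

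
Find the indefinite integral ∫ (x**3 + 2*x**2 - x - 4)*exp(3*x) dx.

(9*x**3 + 9*x**2 - 15*x - 31)*exp(3*x)/27 + C

Use integration by parts with u = x**3 + 2*x**2 - x - 4, dv = exp(3*x) dx, so v = exp(3*x)/3.
Apply parts 3 times (tabular method): alternate signs, differentiate u down to 0, integrate dv up.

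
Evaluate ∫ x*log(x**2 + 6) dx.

x**2*log(x**2 + 6)/2 - x**2/2 + 3*log(x**2 + 6) + C

Let u = x**2 + 6, so du = (2*x) dx.
The integral becomes (1/2)·∫ log(u) du; integrate by parts with u′=log(u), dv′=du.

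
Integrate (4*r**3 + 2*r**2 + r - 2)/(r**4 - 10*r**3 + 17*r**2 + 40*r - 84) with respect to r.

295*log(r - 7)/36 - 127*log(r - 3)/20 + 2*log(r - 2) + 7*log(r + 2)/45 + C

Factor the denominator: (r - 7)*(r - 3)*(r - 2)*(r + 2).
Partial-fraction decomposition: 7/(45*(r + 2)) + 2/(r - 2) - 127/(20*(r - 3)) + 295/(36*(r - 7)).
Integrate each term: A/(r−a) contributes A·log|r−a|.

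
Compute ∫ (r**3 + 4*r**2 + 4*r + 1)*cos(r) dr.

Use integration by parts with u = r**3 + 4*r**2 + 4*r + 1, dv = cos(r) dr, so v = sin(r).
Apply parts 3 times (tabular method): alternate signs, differentiate u down to 0, integrate dv up.

r**3*sin(r) + 4*r**2*sin(r) + 3*r**2*cos(r) - 2*r*sin(r) + 8*r*cos(r) - 7*sin(r) - 2*cos(r) + C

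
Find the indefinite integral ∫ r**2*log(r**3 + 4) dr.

r**3*log(r**3 + 4)/3 - r**3/3 + 4*log(r**3 + 4)/3 + C

Let u = r**3 + 4, so du = (3*r**2) dr.
The integral becomes (1/3)·∫ log(u) du; integrate by parts with u′=log(u), dv′=du.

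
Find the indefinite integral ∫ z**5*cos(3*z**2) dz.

Let u = z², du = 2z dz; rewrite as (1/2)∫ u^2·cos(3u) du.
Now integrate by parts 2 times.

z**4*sin(3*z**2)/6 + z**2*cos(3*z**2)/9 - sin(3*z**2)/27 + C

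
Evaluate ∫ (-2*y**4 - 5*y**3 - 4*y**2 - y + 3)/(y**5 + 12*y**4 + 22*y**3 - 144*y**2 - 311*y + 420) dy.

-333*log(y - 3)/1120 + 3*log(y - 1)/160 - 83*log(y + 4)/35 + 239*log(y + 5)/32 - 1091*log(y + 7)/160 + C

Factor the denominator: (y - 3)*(y - 1)*(y + 4)*(y + 5)*(y + 7).
Partial-fraction decomposition: -1091/(160*(y + 7)) + 239/(32*(y + 5)) - 83/(35*(y + 4)) + 3/(160*(y - 1)) - 333/(1120*(y - 3)).
Integrate each term: A/(y−a) contributes A·log|y−a|.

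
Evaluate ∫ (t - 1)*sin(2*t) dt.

Use integration by parts with u = t - 1, dv = sin(2*t) dt, so v = -cos(2*t)/2.
Apply parts 1 times (tabular method): alternate signs, differentiate u down to 0, integrate dv up.

-t*cos(2*t)/2 + sin(2*t)/4 + cos(2*t)/2 + C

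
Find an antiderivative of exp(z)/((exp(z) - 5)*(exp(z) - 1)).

log(exp(z) - 5)/4 - log(exp(z) - 1)/4 + C

Let u = e^z, du = e^z dz.
The integral becomes ∫ du/((u-5)(u-1)); decompose into partial fractions.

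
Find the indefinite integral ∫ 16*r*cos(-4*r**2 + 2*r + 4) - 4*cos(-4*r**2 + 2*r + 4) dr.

-2*sin(-4*r**2 + 2*r + 4) + C

Let u = 4*r**2 - 2*r - 4, so du = (8*r - 2) dr.
Rewriting, the integral becomes 2·∫ cos(u) du = 2·sin(u).
Substituting back, u = 4*r**2 - 2*r - 4.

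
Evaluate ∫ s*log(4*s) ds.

Use integration by parts with u = log(4*s), dv = s ds.
Then du = 1/s ds and v = s**2/2.

s**2*(log(s) + 2*log(2))/2 - s**2/4 + C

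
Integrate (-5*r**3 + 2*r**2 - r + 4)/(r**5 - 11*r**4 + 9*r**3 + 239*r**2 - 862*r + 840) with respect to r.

-9*log(r - 7)/4 + 16*log(r - 4)/3 - 29*log(r - 3)/8 + 3*log(r - 2)/7 + 19*log(r + 5)/168 + C

Factor the denominator: (r - 7)*(r - 4)*(r - 3)*(r - 2)*(r + 5).
Partial-fraction decomposition: 19/(168*(r + 5)) + 3/(7*(r - 2)) - 29/(8*(r - 3)) + 16/(3*(r - 4)) - 9/(4*(r - 7)).
Integrate each term: A/(r−a) contributes A·log|r−a|.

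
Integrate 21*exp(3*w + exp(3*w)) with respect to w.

7*exp(exp(3*w)) + C

Let u = exp(3*w), so du = (3*exp(3*w)) dw.
Rewriting, the integral becomes 7·∫ e^u du = 7·e^u.
Substituting back, u = exp(3*w).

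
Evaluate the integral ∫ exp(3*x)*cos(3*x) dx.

exp(3*x)*sin(3*x)/6 + exp(3*x)*cos(3*x)/6 + C

Let I denote the integral. Integrate by parts with u = cos(3*x), dv = exp(3*x) dx, so v = exp(3*x)/3: I = exp(3*x)*cos(3*x)/3 + ∫ exp(3*x)*sin(3*x) dx.
Apply parts again with u = sin(3*x), dv = exp(3*x) dx: ∫ exp(3*x)*sin(3*x) dx = exp(3*x)*sin(3*x)/3 − I. Substituting back brings back I: I = exp(3*x)*sin(3*x)/3 + exp(3*x)*cos(3*x)/3 − I.
Solving for I: (1 + 1)·I equals the remaining terms, so I = (1/2)·(exp(3*x)*sin(3*x)/3 + exp(3*x)*cos(3*x)/3).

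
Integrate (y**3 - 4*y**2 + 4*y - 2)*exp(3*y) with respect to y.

(9*y**3 - 45*y**2 + 66*y - 40)*exp(3*y)/27 + C

Use integration by parts with u = y**3 - 4*y**2 + 4*y - 2, dv = exp(3*y) dy, so v = exp(3*y)/3.
Apply parts 3 times (tabular method): alternate signs, differentiate u down to 0, integrate dv up.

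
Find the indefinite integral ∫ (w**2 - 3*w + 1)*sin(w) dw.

Use integration by parts with u = w**2 - 3*w + 1, dv = sin(w) dw, so v = -cos(w).
Apply parts 2 times (tabular method): alternate signs, differentiate u down to 0, integrate dv up.

-w**2*cos(w) + 2*w*sin(w) + 3*w*cos(w) - 3*sin(w) + cos(w) + C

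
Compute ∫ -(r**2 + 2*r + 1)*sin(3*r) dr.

r**2*cos(3*r)/3 - 2*r*sin(3*r)/9 + 2*r*cos(3*r)/3 - 2*sin(3*r)/9 + 7*cos(3*r)/27 + C

Use integration by parts with u = r**2 + 2*r + 1, dv = -sin(3*r) dr, so v = cos(3*r)/3.
Apply parts 2 times (tabular method): alternate signs, differentiate u down to 0, integrate dv up.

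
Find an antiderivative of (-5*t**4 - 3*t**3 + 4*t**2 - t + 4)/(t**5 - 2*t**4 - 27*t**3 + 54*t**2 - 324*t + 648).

Factor the denominator: (t - 6)*(t - 2)*(t + 6)*(t**2 + 9).
Partial-fraction decomposition: -(385*t + 1108)/(585*(t**2 + 9)) - 2839/(2160*(t + 6)) + 43/(208*(t - 2)) - 3493/(1080*(t - 6)).
Integrate each term; A/(t−a) gives A·log|t−a|; the (Bt+D)/(t²+p²) term gives a log and an atan.

-3493*log(t - 6)/1080 + 43*log(t - 2)/208 - 2839*log(t + 6)/2160 - 77*log(t**2 + 9)/234 - 1108*atan(t/3)/1755 + C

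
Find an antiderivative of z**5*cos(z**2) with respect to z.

z**4*sin(z**2)/2 + z**2*cos(z**2) - sin(z**2) + C

Let u = z², du = 2z dz; rewrite as (1/2)∫ u^2·cos(1u) du.
Now integrate by parts 2 times.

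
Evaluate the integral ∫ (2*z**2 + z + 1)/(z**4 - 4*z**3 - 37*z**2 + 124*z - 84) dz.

53*log(z - 7)/195 - 11*log(z - 2)/40 + 2*log(z - 1)/21 - 67*log(z + 6)/728 + C

Factor the denominator: (z - 7)*(z - 2)*(z - 1)*(z + 6).
Partial-fraction decomposition: -67/(728*(z + 6)) + 2/(21*(z - 1)) - 11/(40*(z - 2)) + 53/(195*(z - 7)).
Integrate each term: A/(z−a) contributes A·log|z−a|.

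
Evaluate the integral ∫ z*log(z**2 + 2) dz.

z**2*log(z**2 + 2)/2 - z**2/2 + log(z**2 + 2) + C

Let u = z**2 + 2, so du = (2*z) dz.
The integral becomes (1/2)·∫ log(u) du; integrate by parts with u′=log(u), dv′=du.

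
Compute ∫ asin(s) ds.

Use integration by parts with u = arcsin(s), dv = ds.
Then du = 1/sqrt(-s**2 + 1) ds.

s*asin(s) + sqrt(-s**2 + 1) + C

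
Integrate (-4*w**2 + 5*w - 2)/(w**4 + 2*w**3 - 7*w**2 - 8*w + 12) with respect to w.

-2*log(w - 2)/5 + log(w - 1)/12 - 7*log(w + 2)/3 + 53*log(w + 3)/20 + C

Factor the denominator: (w - 2)*(w - 1)*(w + 2)*(w + 3).
Partial-fraction decomposition: 53/(20*(w + 3)) - 7/(3*(w + 2)) + 1/(12*(w - 1)) - 2/(5*(w - 2)).
Integrate each term: A/(w−a) contributes A·log|w−a|.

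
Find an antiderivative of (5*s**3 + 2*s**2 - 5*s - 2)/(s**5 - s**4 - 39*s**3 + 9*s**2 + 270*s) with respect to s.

-log(s)/135 + 560*log(s - 6)/891 - 17*log(s - 3)/54 + 26*log(s + 3)/81 - 69*log(s + 5)/110 + C

Factor the denominator: s*(s - 6)*(s - 3)*(s + 3)*(s + 5).
Partial-fraction decomposition: -69/(110*(s + 5)) + 26/(81*(s + 3)) - 17/(54*(s - 3)) + 560/(891*(s - 6)) - 1/(135*s).
Integrate each term: A/(s−a) contributes A·log|s−a|.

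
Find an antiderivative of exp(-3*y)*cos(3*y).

Let I denote the integral. Integrate by parts with u = cos(3*y), dv = exp(-3*y) dy, so v = -exp(-3*y)/3: I = -exp(-3*y)*cos(3*y)/3 − ∫ exp(-3*y)*sin(3*y) dy.
Apply parts again with u = sin(3*y), dv = exp(-3*y) dy: ∫ exp(-3*y)*sin(3*y) dy = -exp(-3*y)*sin(3*y)/3 + I. Substituting back brings back I: I = exp(-3*y)*sin(3*y)/3 - exp(-3*y)*cos(3*y)/3 − I.
Solving for I: (1 + 1)·I equals the remaining terms, so I = (1/2)·(exp(-3*y)*sin(3*y)/3 - exp(-3*y)*cos(3*y)/3).

exp(-3*y)*sin(3*y)/6 - exp(-3*y)*cos(3*y)/6 + C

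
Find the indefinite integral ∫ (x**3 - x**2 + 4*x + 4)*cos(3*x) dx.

x**3*sin(3*x)/3 - x**2*sin(3*x)/3 + x**2*cos(3*x)/3 + 10*x*sin(3*x)/9 - 2*x*cos(3*x)/9 + 38*sin(3*x)/27 + 10*cos(3*x)/27 + C

Use integration by parts with u = x**3 - x**2 + 4*x + 4, dv = cos(3*x) dx, so v = sin(3*x)/3.
Apply parts 3 times (tabular method): alternate signs, differentiate u down to 0, integrate dv up.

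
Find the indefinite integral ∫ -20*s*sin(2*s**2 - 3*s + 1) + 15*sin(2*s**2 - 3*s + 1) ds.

Let u = 2*s**2 - 3*s + 1, so du = (4*s - 3) ds.
Rewriting, the integral becomes -5·∫ sin(u) du = -5·-cos(u).
Substituting back, u = 2*s**2 - 3*s + 1.

5*cos(2*s**2 - 3*s + 1) + C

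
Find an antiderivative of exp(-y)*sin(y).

Let I denote the integral. Integrate by parts with u = sin(y), dv = exp(-y) dy, so v = -exp(-y): I = -exp(-y)*sin(y) + ∫ exp(-y)*cos(y) dy.
Apply parts again with u = cos(y), dv = exp(-y) dy: ∫ exp(-y)*cos(y) dy = -exp(-y)*cos(y) − I. Substituting back brings back I: I = -exp(-y)*sin(y) - exp(-y)*cos(y) − I.
Solving for I: (1 + 1)·I equals the remaining terms, so I = (1/2)·(-exp(-y)*sin(y) - exp(-y)*cos(y)).

-exp(-y)*sin(y)/2 - exp(-y)*cos(y)/2 + C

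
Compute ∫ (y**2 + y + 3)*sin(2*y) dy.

Use integration by parts with u = y**2 + y + 3, dv = sin(2*y) dy, so v = -cos(2*y)/2.
Apply parts 2 times (tabular method): alternate signs, differentiate u down to 0, integrate dv up.

-y**2*cos(2*y)/2 + y*sin(2*y)/2 - y*cos(2*y)/2 + sin(2*y)/4 - 5*cos(2*y)/4 + C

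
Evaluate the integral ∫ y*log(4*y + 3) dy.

Use integration by parts with u = log(4*y + 3), dv = y dy.
Then du = 4/(4*y + 3) dy and v = y**2/2.

y**2*log(4*y + 3)/2 - y**2/4 + 3*y/8 - 9*log(4*y + 3)/32 + C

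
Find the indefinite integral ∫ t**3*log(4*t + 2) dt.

Use integration by parts with u = log(4*t + 2), dv = t**3 dt.
Then du = 4/(4*t + 2) dt and v = t**4/4.

t**4*log(4*t + 2)/4 - t**4/16 + t**3/24 - t**2/32 + t/32 - log(2*t + 1)/64 + C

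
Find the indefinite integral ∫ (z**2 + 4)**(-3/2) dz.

z/(4*sqrt(z**2 + 4)) + C

Substitute z = 2·tan(θ), so dz = 2·sec(θ)^2 dθ and the radical becomes sqrt(z**2 + 4) = 2·sec(θ) by the Pythagorean identity.
Integrate the resulting trig expression in θ, then back-substitute tan(θ) = z/2, sec(θ) = sqrt(z**2 + 4)/2 (absorbing any constant into C).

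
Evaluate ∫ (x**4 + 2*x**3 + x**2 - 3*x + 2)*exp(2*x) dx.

(x**4 + x**2 - 4*x + 4)*exp(2*x)/2 + C

Use integration by parts with u = x**4 + 2*x**3 + x**2 - 3*x + 2, dv = exp(2*x) dx, so v = exp(2*x)/2.
Apply parts 4 times (tabular method): alternate signs, differentiate u down to 0, integrate dv up.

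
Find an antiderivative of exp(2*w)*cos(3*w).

Let I denote the integral. Integrate by parts with u = cos(3*w), dv = exp(2*w) dw, so v = exp(2*w)/2: I = exp(2*w)*cos(3*w)/2 + (3/2)·∫ exp(2*w)*sin(3*w) dw.
Apply parts again with u = sin(3*w), dv = exp(2*w) dw: ∫ exp(2*w)*sin(3*w) dw = exp(2*w)*sin(3*w)/2 − (3/2)·I. Substituting back brings back I: I = 3*exp(2*w)*sin(3*w)/4 + exp(2*w)*cos(3*w)/2 − (9/4)·I.
Solving for I: (1 + 9/4)·I equals the remaining terms, so I = (4/13)·(3*exp(2*w)*sin(3*w)/4 + exp(2*w)*cos(3*w)/2).

3*exp(2*w)*sin(3*w)/13 + 2*exp(2*w)*cos(3*w)/13 + C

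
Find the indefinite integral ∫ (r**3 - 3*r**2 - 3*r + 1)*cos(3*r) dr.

Use integration by parts with u = r**3 - 3*r**2 - 3*r + 1, dv = cos(3*r) dr, so v = sin(3*r)/3.
Apply parts 3 times (tabular method): alternate signs, differentiate u down to 0, integrate dv up.

r**3*sin(3*r)/3 - r**2*sin(3*r) + r**2*cos(3*r)/3 - 11*r*sin(3*r)/9 - 2*r*cos(3*r)/3 + 5*sin(3*r)/9 - 11*cos(3*r)/27 + C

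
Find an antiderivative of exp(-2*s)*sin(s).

Let I denote the integral. Integrate by parts with u = sin(s), dv = exp(-2*s) ds, so v = -exp(-2*s)/2: I = -exp(-2*s)*sin(s)/2 + (1/2)·∫ exp(-2*s)*cos(s) ds.
Apply parts again with u = cos(s), dv = exp(-2*s) ds: ∫ exp(-2*s)*cos(s) ds = -exp(-2*s)*cos(s)/2 − (1/2)·I. Substituting back brings back I: I = -exp(-2*s)*sin(s)/2 - exp(-2*s)*cos(s)/4 − (1/4)·I.
Solving for I: (1 + 1/4)·I equals the remaining terms, so I = (4/5)·(-exp(-2*s)*sin(s)/2 - exp(-2*s)*cos(s)/4).

-2*exp(-2*s)*sin(s)/5 - exp(-2*s)*cos(s)/5 + C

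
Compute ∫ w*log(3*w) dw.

Use integration by parts with u = log(3*w), dv = w dw.
Then du = 1/w dw and v = w**2/2.

w**2*(log(w) + log(3))/2 - w**2/4 + C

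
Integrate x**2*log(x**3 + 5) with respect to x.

x**3*log(x**3 + 5)/3 - x**3/3 + 5*log(x**3 + 5)/3 + C

Let u = x**3 + 5, so du = (3*x**2) dx.
The integral becomes (1/3)·∫ log(u) du; integrate by parts with u′=log(u), dv′=du.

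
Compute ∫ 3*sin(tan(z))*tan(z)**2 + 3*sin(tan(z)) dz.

-3*cos(tan(z)) + C

Let u = tan(z), so du = (tan(z)**2 + 1) dz.
Rewriting, the integral becomes 3·∫ sin(u) du = 3·-cos(u).
Substituting back, u = tan(z).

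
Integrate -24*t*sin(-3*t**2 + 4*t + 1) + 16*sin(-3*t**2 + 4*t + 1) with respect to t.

Let u = 3*t**2 - 4*t - 1, so du = (6*t - 4) dt.
Rewriting, the integral becomes 4·∫ sin(u) du = 4·-cos(u).
Substituting back, u = 3*t**2 - 4*t - 1.

-4*cos(-3*t**2 + 4*t + 1) + C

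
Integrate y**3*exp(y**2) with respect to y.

(y**2 - 1)*exp(y**2)/2 + C

Let u = y², du = 2y dy; rewrite as (1/2)∫ u^1·exp(1u) du.
Now integrate by parts 1 time.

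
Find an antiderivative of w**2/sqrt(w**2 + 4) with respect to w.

w*sqrt(w**2 + 4)/2 - 2*log(w + sqrt(w**2 + 4)) + C

Substitute w = 2·tan(θ), so dw = 2·sec(θ)^2 dθ and the radical becomes sqrt(w**2 + 4) = 2·sec(θ) by the Pythagorean identity.
Integrate the resulting trig expression in θ, then back-substitute tan(θ) = w/2, sec(θ) = sqrt(w**2 + 4)/2 (absorbing any constant into C).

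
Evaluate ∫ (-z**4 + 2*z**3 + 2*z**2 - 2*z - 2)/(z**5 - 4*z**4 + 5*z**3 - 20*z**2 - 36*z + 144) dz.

-53*log(z - 4)/150 - log(z - 2)/52 - 11*log(z + 2)/156 - 181*log(z**2 + 9)/650 - 224*atan(z/3)/975 + C

Factor the denominator: (z - 4)*(z - 2)*(z + 2)*(z**2 + 9).
Partial-fraction decomposition: -(181*z + 224)/(325*(z**2 + 9)) - 11/(156*(z + 2)) - 1/(52*(z - 2)) - 53/(150*(z - 4)).
Integrate each term; A/(z−a) gives A·log|z−a|; the (Bz+D)/(z²+p²) term gives a log and an atan.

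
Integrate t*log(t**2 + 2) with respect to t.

t**2*log(t**2 + 2)/2 - t**2/2 + log(t**2 + 2) + C

Let u = t**2 + 2, so du = (2*t) dt.
The integral becomes (1/2)·∫ log(u) du; integrate by parts with u′=log(u), dv′=du.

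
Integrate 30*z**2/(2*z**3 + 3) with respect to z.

Let u = 2*z**3 + 3, so du = (6*z**2) dz.
Rewriting, the integral becomes 5·∫ 1/u du = 5·log(u).
Substituting back, u = 2*z**3 + 3.

5*log(2*z**3 + 3) + C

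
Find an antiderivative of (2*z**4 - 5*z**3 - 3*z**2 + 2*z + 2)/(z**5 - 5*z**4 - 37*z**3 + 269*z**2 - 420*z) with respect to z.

-log(z)/210 + 281*log(z - 5)/60 - 7*log(z - 4)/2 + 2*log(z - 3)/15 + 289*log(z + 7)/420 + C

Factor the denominator: z*(z - 5)*(z - 4)*(z - 3)*(z + 7).
Partial-fraction decomposition: 289/(420*(z + 7)) + 2/(15*(z - 3)) - 7/(2*(z - 4)) + 281/(60*(z - 5)) - 1/(210*z).
Integrate each term: A/(z−a) contributes A·log|z−a|.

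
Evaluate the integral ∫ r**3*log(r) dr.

r**4*log(r)/4 - r**4/16 + C

Use integration by parts with u = log(r), dv = r**3 dr.
Then du = 1/r dr and v = r**4/4.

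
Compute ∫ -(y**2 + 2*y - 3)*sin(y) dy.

y**2*cos(y) - 2*y*sin(y) + 2*y*cos(y) - 2*sin(y) - 5*cos(y) + C

Use integration by parts with u = y**2 + 2*y - 3, dv = -sin(y) dy, so v = cos(y).
Apply parts 2 times (tabular method): alternate signs, differentiate u down to 0, integrate dv up.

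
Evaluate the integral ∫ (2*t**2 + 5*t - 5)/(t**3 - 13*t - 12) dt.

47*log(t - 4)/35 + 4*log(t + 1)/5 - log(t + 3)/7 + C

Factor the denominator: (t - 4)*(t + 1)*(t + 3).
Partial-fraction decomposition: -1/(7*(t + 3)) + 4/(5*(t + 1)) + 47/(35*(t - 4)).
Integrate each term: A/(t−a) contributes A·log|t−a|.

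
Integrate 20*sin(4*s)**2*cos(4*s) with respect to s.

5*sin(4*s)**3/3 + C

Let u = sin(4*s), so du = (4*cos(4*s)) ds.
Rewriting, the integral becomes 5·∫ u^2 du = 5·u^3/3.
Substituting back, u = sin(4*s).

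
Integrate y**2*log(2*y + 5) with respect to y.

Use integration by parts with u = log(2*y + 5), dv = y**2 dy.
Then du = 2/(2*y + 5) dy and v = y**3/3.

y**3*log(2*y + 5)/3 - y**3/9 + 5*y**2/12 - 25*y/12 + 125*log(2*y + 5)/24 + C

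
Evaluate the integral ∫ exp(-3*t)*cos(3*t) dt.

exp(-3*t)*sin(3*t)/6 - exp(-3*t)*cos(3*t)/6 + C

Let I denote the integral. Integrate by parts with u = cos(3*t), dv = exp(-3*t) dt, so v = -exp(-3*t)/3: I = -exp(-3*t)*cos(3*t)/3 − ∫ exp(-3*t)*sin(3*t) dt.
Apply parts again with u = sin(3*t), dv = exp(-3*t) dt: ∫ exp(-3*t)*sin(3*t) dt = -exp(-3*t)*sin(3*t)/3 + I. Substituting back brings back I: I = exp(-3*t)*sin(3*t)/3 - exp(-3*t)*cos(3*t)/3 − I.
Solving for I: (1 + 1)·I equals the remaining terms, so I = (1/2)·(exp(-3*t)*sin(3*t)/3 - exp(-3*t)*cos(3*t)/3).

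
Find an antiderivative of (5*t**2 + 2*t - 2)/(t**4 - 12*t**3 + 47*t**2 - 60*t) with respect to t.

log(t)/30 + 133*log(t - 5)/10 - 43*log(t - 4)/2 + 49*log(t - 3)/6 + C

Factor the denominator: t*(t - 5)*(t - 4)*(t - 3).
Partial-fraction decomposition: 49/(6*(t - 3)) - 43/(2*(t - 4)) + 133/(10*(t - 5)) + 1/(30*t).
Integrate each term: A/(t−a) contributes A·log|t−a|.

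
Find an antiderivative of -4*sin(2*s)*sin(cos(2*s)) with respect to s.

-2*cos(cos(2*s)) + C

Let u = cos(2*s), so du = (-2*sin(2*s)) ds.
Rewriting, the integral becomes 2·∫ sin(u) du = 2·-cos(u).
Substituting back, u = cos(2*s).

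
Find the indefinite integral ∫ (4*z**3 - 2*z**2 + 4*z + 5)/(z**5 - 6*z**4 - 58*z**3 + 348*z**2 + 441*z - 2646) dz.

1307*log(z - 7)/560 - 821*log(z - 6)/351 + 107*log(z - 3)/720 + 133*log(z + 3)/2160 - 1493*log(z + 7)/7280 + C

Factor the denominator: (z - 7)*(z - 6)*(z - 3)*(z + 3)*(z + 7).
Partial-fraction decomposition: -1493/(7280*(z + 7)) + 133/(2160*(z + 3)) + 107/(720*(z - 3)) - 821/(351*(z - 6)) + 1307/(560*(z - 7)).
Integrate each term: A/(z−a) contributes A·log|z−a|.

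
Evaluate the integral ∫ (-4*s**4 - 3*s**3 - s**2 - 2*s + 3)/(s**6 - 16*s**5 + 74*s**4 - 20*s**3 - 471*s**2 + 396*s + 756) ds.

Factor the denominator: (s - 7)*(s - 6)*(s - 3)**2*(s + 1)*(s + 2).
Partial-fraction decomposition: 37/(1800*(s + 2)) + 3/(896*(s + 1)) - 961/(400*(s - 3)) - 139/(80*(s - 3)**2) + 653/(56*(s - 6)) - 10693/(1152*(s - 7)).
Integrate each term; A/(s−a) gives A·log|s−a|; A/(s−a)² gives −A/(s−a).

-10693*log(s - 7)/1152 + 653*log(s - 6)/56 - 961*log(s - 3)/400 + 3*log(s + 1)/896 + 37*log(s + 2)/1800 + 139/(80*s - 240) + C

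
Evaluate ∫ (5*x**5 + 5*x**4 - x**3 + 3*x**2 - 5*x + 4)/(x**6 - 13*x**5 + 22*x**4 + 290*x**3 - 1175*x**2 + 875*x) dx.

4*log(x)/875 + 95813*log(x - 7)/2016 - 342821*log(x - 5)/8000 - 11*log(x - 1)/576 + 12271*log(x + 5)/36000 + 18679/(400*x - 2000) + C

Factor the denominator: x*(x - 7)*(x - 5)**2*(x - 1)*(x + 5).
Partial-fraction decomposition: 12271/(36000*(x + 5)) - 11/(576*(x - 1)) - 342821/(8000*(x - 5)) - 18679/(400*(x - 5)**2) + 95813/(2016*(x - 7)) + 4/(875*x).
Integrate each term; A/(x−a) gives A·log|x−a|; A/(x−a)² gives −A/(x−a).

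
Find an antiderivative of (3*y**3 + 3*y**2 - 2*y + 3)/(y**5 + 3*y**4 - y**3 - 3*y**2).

log(y) + 7*log(y - 1)/8 - 5*log(y + 1)/4 - 5*log(y + 3)/8 + 1/y + C

Factor the denominator: y**2*(y - 1)*(y + 1)*(y + 3).
Partial-fraction decomposition: -5/(8*(y + 3)) - 5/(4*(y + 1)) + 7/(8*(y - 1)) + 1/y - 1/y**2.
Integrate each term; A/(y−a) gives A·log|y−a|; A/(y−a)² gives −A/(y−a).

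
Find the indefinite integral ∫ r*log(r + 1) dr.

Use integration by parts with u = log(r + 1), dv = r dr.
Then du = 1/(r + 1) dr and v = r**2/2.

r**2*log(r + 1)/2 - r**2/4 + r/2 - log(r + 1)/2 + C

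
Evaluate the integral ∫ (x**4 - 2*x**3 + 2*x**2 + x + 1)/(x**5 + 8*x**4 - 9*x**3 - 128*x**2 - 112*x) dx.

-log(x)/112 + 3*log(x - 4)/32 + log(x + 1)/18 - 413*log(x + 4)/288 + 289*log(x + 7)/126 + C

Factor the denominator: x*(x - 4)*(x + 1)*(x + 4)*(x + 7).
Partial-fraction decomposition: 289/(126*(x + 7)) - 413/(288*(x + 4)) + 1/(18*(x + 1)) + 3/(32*(x - 4)) - 1/(112*x).
Integrate each term: A/(x−a) contributes A·log|x−a|.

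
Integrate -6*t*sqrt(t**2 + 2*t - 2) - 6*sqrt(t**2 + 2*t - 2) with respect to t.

-2*(t**2 + 2*t - 2)**(3/2) + C

Let u = t**2 + 2*t - 2, so du = (2*t + 2) dt.
Rewriting, the integral becomes -3·∫ √u du = -3·(2/3)u^(3/2).
Substituting back, u = t**2 + 2*t - 2.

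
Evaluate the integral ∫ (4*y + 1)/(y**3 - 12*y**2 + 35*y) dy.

log(y)/35 + 29*log(y - 7)/14 - 21*log(y - 5)/10 + C

Factor the denominator: y*(y - 7)*(y - 5).
Partial-fraction decomposition: -21/(10*(y - 5)) + 29/(14*(y - 7)) + 1/(35*y).
Integrate each term: A/(y−a) contributes A·log|y−a|.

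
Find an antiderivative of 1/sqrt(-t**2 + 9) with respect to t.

asin(t/3) + C

Substitute t = 3·sin(θ), so dt = 3·cos(θ) dθ and the radical becomes sqrt(-t**2 + 9) = 3·cos(θ) by the Pythagorean identity.
Integrate the resulting trig expression in θ, then back-substitute θ = asin(t/3), sin(θ) = t/3, cos(θ) = sqrt(-t**2 + 9)/3 (absorbing any constant into C).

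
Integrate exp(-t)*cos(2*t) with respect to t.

2*exp(-t)*sin(2*t)/5 - exp(-t)*cos(2*t)/5 + C

Let I denote the integral. Integrate by parts with u = cos(2*t), dv = exp(-t) dt, so v = -exp(-t): I = -exp(-t)*cos(2*t) − 2·∫ exp(-t)*sin(2*t) dt.
Apply parts again with u = sin(2*t), dv = exp(-t) dt: ∫ exp(-t)*sin(2*t) dt = -exp(-t)*sin(2*t) + 2·I. Substituting back brings back I: I = 2*exp(-t)*sin(2*t) - exp(-t)*cos(2*t) − 4·I.
Solving for I: (1 + 4)·I equals the remaining terms, so I = (1/5)·(2*exp(-t)*sin(2*t) - exp(-t)*cos(2*t)).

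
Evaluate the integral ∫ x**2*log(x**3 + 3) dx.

x**3*log(x**3 + 3)/3 - x**3/3 + log(x**3 + 3) + C

Let u = x**3 + 3, so du = (3*x**2) dx.
The integral becomes (1/3)·∫ log(u) du; integrate by parts with u′=log(u), dv′=du.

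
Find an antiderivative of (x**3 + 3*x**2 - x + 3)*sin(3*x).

Use integration by parts with u = x**3 + 3*x**2 - x + 3, dv = sin(3*x) dx, so v = -cos(3*x)/3.
Apply parts 3 times (tabular method): alternate signs, differentiate u down to 0, integrate dv up.

-x**3*cos(3*x)/3 + x**2*sin(3*x)/3 - x**2*cos(3*x) + 2*x*sin(3*x)/3 + 5*x*cos(3*x)/9 - 5*sin(3*x)/27 - 7*cos(3*x)/9 + C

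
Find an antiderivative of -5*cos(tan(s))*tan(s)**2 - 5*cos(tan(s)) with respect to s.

-5*sin(tan(s)) + C

Let u = tan(s), so du = (tan(s)**2 + 1) ds.
Rewriting, the integral becomes -5·∫ cos(u) du = -5·sin(u).
Substituting back, u = tan(s).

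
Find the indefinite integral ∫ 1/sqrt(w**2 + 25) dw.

Substitute w = 5·tan(θ), so dw = 5·sec(θ)^2 dθ and the radical becomes sqrt(w**2 + 25) = 5·sec(θ) by the Pythagorean identity.
Integrate the resulting trig expression in θ, then back-substitute tan(θ) = w/5, sec(θ) = sqrt(w**2 + 25)/5 (absorbing any constant into C).

log(w + sqrt(w**2 + 25)) + C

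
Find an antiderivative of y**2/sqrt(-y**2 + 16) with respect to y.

-y*sqrt(-y**2 + 16)/2 + 8*asin(y/4) + C

Substitute y = 4·sin(θ), so dy = 4·cos(θ) dθ and the radical becomes sqrt(-y**2 + 16) = 4·cos(θ) by the Pythagorean identity.
Integrate the resulting trig expression in θ, then back-substitute θ = asin(y/4), sin(θ) = y/4, cos(θ) = sqrt(-y**2 + 16)/4 (absorbing any constant into C).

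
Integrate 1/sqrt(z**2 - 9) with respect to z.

Substitute z = 3·sec(θ), so dz = 3·sec(θ)*tan(θ) dθ and the radical becomes sqrt(z**2 - 9) = 3·tan(θ) by the Pythagorean identity.
Integrate the resulting trig expression in θ, then back-substitute sec(θ) = z/3, tan(θ) = sqrt(z**2 - 9)/3 (absorbing any constant into C).

log(z + sqrt(z**2 - 9)) + C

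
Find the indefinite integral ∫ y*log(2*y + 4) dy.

Use integration by parts with u = log(2*y + 4), dv = y dy.
Then du = 2/(2*y + 4) dy and v = y**2/2.

y**2*log(2*y + 4)/2 - y**2/4 + y - 2*log(y + 2) + C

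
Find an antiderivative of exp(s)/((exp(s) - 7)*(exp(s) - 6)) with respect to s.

Let u = e^s, du = e^s ds.
The integral becomes ∫ du/((u-6)(u-7)); decompose into partial fractions.

log(exp(s) - 7) - log(exp(s) - 6) + C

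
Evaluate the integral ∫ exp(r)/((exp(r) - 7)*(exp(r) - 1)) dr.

Let u = e^r, du = e^r dr.
The integral becomes ∫ du/((u-1)(u-7)); decompose into partial fractions.

log(exp(r) - 7)/6 - log(exp(r) - 1)/6 + C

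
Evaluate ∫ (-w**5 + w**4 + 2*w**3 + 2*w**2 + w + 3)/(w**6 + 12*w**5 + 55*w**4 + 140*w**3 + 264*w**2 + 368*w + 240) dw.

Factor the denominator: (w + 2)**2*(w + 3)*(w + 5)*(w**2 + 4).
Partial-fraction decomposition: (615*w - 1364)/(6032*(w**2 + 4)) - 1774/(261*(w + 5)) + 144/(13*(w + 3)) - 775/(144*(w + 2)) + 41/(24*(w + 2)**2).
Integrate each term; A/(w−a) gives A·log|w−a|; the (Bw+D)/(w²+p²) term gives a log and an atan.

-775*log(w + 2)/144 + 144*log(w + 3)/13 - 1774*log(w + 5)/261 + 615*log(w**2 + 4)/12064 - 341*atan(w/2)/3016 - 41/(24*w + 48) + C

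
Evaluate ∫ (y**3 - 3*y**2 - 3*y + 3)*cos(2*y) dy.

Use integration by parts with u = y**3 - 3*y**2 - 3*y + 3, dv = cos(2*y) dy, so v = sin(2*y)/2.
Apply parts 3 times (tabular method): alternate signs, differentiate u down to 0, integrate dv up.

y**3*sin(2*y)/2 - 3*y**2*sin(2*y)/2 + 3*y**2*cos(2*y)/4 - 9*y*sin(2*y)/4 - 3*y*cos(2*y)/2 + 9*sin(2*y)/4 - 9*cos(2*y)/8 + C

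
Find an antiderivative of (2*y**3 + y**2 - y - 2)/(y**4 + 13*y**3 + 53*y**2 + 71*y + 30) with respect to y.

39*log(y + 1)/200 - 111*log(y + 5)/8 + 392*log(y + 6)/25 + 1/(10*y + 10) + C

Factor the denominator: (y + 1)**2*(y + 5)*(y + 6).
Partial-fraction decomposition: 392/(25*(y + 6)) - 111/(8*(y + 5)) + 39/(200*(y + 1)) - 1/(10*(y + 1)**2).
Integrate each term; A/(y−a) gives A·log|y−a|; A/(y−a)² gives −A/(y−a).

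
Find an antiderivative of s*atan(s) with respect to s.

s**2*atan(s)/2 - s/2 + atan(s)/2 + C

Use integration by parts with u = arctan(s), dv = s ds.
Then du = 1/(s**2 + 1) ds.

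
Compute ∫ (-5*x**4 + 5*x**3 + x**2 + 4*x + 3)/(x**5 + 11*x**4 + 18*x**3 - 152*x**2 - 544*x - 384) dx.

Factor the denominator: (x - 4)*(x + 1)*(x + 4)**2*(x + 6).
Partial-fraction decomposition: -1509/(40*(x + 6)) + 37981/(1152*(x + 4)) - 1597/(48*(x + 4)**2) + 2/(45*(x + 1)) - 37/(128*(x - 4)).
Integrate each term; A/(x−a) gives A·log|x−a|; A/(x−a)² gives −A/(x−a).

-37*log(x - 4)/128 + 2*log(x + 1)/45 + 37981*log(x + 4)/1152 - 1509*log(x + 6)/40 + 1597/(48*x + 192) + C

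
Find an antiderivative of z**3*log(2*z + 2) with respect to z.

z**4*log(2*z + 2)/4 - z**4/16 + z**3/12 - z**2/8 + z/4 - log(z + 1)/4 + C

Use integration by parts with u = log(2*z + 2), dv = z**3 dz.
Then du = 2/(2*z + 2) dz and v = z**4/4.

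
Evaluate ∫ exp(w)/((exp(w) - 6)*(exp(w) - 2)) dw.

log(exp(w) - 6)/4 - log(exp(w) - 2)/4 + C

Let u = e^w, du = e^w dw.
The integral becomes ∫ du/((u-2)(u-6)); decompose into partial fractions.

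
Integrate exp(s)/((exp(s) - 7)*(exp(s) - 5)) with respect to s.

Let u = e^s, du = e^s ds.
The integral becomes ∫ du/((u-7)(u-5)); decompose into partial fractions.

log(exp(s) - 7)/2 - log(exp(s) - 5)/2 + C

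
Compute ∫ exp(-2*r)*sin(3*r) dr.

-2*exp(-2*r)*sin(3*r)/13 - 3*exp(-2*r)*cos(3*r)/13 + C

Let I denote the integral. Integrate by parts with u = sin(3*r), dv = exp(-2*r) dr, so v = -exp(-2*r)/2: I = -exp(-2*r)*sin(3*r)/2 + (3/2)·∫ exp(-2*r)*cos(3*r) dr.
Apply parts again with u = cos(3*r), dv = exp(-2*r) dr: ∫ exp(-2*r)*cos(3*r) dr = -exp(-2*r)*cos(3*r)/2 − (3/2)·I. Substituting back brings back I: I = -exp(-2*r)*sin(3*r)/2 - 3*exp(-2*r)*cos(3*r)/4 − (9/4)·I.
Solving for I: (1 + 9/4)·I equals the remaining terms, so I = (4/13)·(-exp(-2*r)*sin(3*r)/2 - 3*exp(-2*r)*cos(3*r)/4).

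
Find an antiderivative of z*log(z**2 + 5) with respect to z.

z**2*log(z**2 + 5)/2 - z**2/2 + 5*log(z**2 + 5)/2 + C

Let u = z**2 + 5, so du = (2*z) dz.
The integral becomes (1/2)·∫ log(u) du; integrate by parts with u′=log(u), dv′=du.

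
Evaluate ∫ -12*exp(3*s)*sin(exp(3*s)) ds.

Let u = exp(3*s), so du = (3*exp(3*s)) ds.
Rewriting, the integral becomes -4·∫ sin(u) du = -4·-cos(u).
Substituting back, u = exp(3*s).

4*cos(exp(3*s)) + C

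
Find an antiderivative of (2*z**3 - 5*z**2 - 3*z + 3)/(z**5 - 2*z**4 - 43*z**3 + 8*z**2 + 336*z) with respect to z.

log(z)/112 + 423*log(z - 7)/3388 - log(z - 3)/196 - 12207*log(z + 4)/94864 - 193/(308*z + 1232) + C

Factor the denominator: z*(z - 7)*(z - 3)*(z + 4)**2.
Partial-fraction decomposition: -12207/(94864*(z + 4)) + 193/(308*(z + 4)**2) - 1/(196*(z - 3)) + 423/(3388*(z - 7)) + 1/(112*z).
Integrate each term; A/(z−a) gives A·log|z−a|; A/(z−a)² gives −A/(z−a).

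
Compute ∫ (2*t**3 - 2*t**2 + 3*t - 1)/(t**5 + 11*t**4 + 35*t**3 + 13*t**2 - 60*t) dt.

-41*log(t + 3)/12 + 173*log(t + 4)/20 - 79*log(t + 5)/15 + log(t**2 - t)/60 + C

Factor the denominator: t*(t - 1)*(t + 3)*(t + 4)*(t + 5).
Partial-fraction decomposition: -79/(15*(t + 5)) + 173/(20*(t + 4)) - 41/(12*(t + 3)) + 1/(60*(t - 1)) + 1/(60*t).
Integrate each term: A/(t−a) contributes A·log|t−a|.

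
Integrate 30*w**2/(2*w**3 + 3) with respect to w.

Let u = 2*w**3 + 3, so du = (6*w**2) dw.
Rewriting, the integral becomes 5·∫ 1/u du = 5·log(u).
Substituting back, u = 2*w**3 + 3.

5*log(2*w**3 + 3) + C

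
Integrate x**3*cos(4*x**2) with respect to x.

Let u = x², du = 2x dx; rewrite as (1/2)∫ u^1·cos(4u) du.
Now integrate by parts 1 time.

x**2*sin(4*x**2)/8 + cos(4*x**2)/32 + C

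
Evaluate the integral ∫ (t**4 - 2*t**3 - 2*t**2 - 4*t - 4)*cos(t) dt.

Use integration by parts with u = t**4 - 2*t**3 - 2*t**2 - 4*t - 4, dv = cos(t) dt, so v = sin(t).
Apply parts 4 times (tabular method): alternate signs, differentiate u down to 0, integrate dv up.

t**4*sin(t) - 2*t**3*sin(t) + 4*t**3*cos(t) - 14*t**2*sin(t) - 6*t**2*cos(t) + 8*t*sin(t) - 28*t*cos(t) + 24*sin(t) + 8*cos(t) + C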